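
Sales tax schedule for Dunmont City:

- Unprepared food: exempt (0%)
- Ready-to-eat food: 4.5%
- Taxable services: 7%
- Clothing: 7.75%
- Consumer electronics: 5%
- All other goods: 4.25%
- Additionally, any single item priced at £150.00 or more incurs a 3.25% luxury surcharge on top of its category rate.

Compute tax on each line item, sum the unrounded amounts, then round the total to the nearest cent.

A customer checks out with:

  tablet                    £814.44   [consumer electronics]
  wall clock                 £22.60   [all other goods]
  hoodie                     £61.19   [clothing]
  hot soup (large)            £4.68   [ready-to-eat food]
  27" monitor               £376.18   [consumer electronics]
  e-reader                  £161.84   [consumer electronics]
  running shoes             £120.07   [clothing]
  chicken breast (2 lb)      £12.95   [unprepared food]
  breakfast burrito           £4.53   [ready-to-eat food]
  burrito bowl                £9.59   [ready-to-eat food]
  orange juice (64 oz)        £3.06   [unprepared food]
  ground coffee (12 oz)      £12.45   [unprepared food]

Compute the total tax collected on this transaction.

Tablet £814.44: consumer electronics → 5% + 3.25% surcharge = 8.25% → £67.1913
Wall clock £22.60: all other goods → 4.25% → £0.9605
Hoodie £61.19: clothing → 7.75% → £4.742225
Hot soup (large) £4.68: ready-to-eat food → 4.5% → £0.2106
27" monitor £376.18: consumer electronics → 5% + 3.25% surcharge = 8.25% → £31.03485
E-reader £161.84: consumer electronics → 5% + 3.25% surcharge = 8.25% → £13.3518
Running shoes £120.07: clothing → 7.75% → £9.305425
Chicken breast (2 lb) £12.95: unprepared food → 0% → £0.00
Breakfast burrito £4.53: ready-to-eat food → 4.5% → £0.20385
Burrito bowl £9.59: ready-to-eat food → 4.5% → £0.43155
Orange juice (64 oz) £3.06: unprepared food → 0% → £0.00
Ground coffee (12 oz) £12.45: unprepared food → 0% → £0.00
Unrounded tax sum = £127.4321 → £127.43

£127.43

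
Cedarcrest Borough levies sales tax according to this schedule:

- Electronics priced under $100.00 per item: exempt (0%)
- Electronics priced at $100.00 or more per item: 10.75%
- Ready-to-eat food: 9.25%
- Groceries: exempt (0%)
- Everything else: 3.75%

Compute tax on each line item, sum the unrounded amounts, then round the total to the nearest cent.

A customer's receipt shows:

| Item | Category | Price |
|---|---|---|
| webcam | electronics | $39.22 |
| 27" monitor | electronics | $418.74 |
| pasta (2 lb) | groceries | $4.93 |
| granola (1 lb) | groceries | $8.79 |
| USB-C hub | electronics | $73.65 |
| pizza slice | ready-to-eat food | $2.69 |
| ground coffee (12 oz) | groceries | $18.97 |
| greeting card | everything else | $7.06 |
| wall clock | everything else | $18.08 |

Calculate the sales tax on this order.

$46.21

Webcam $39.22: electronics, under $100.00 → 0% → $0.00
27" monitor $418.74: electronics, $100.00 or more → 10.75% → $45.01455
Pasta (2 lb) $4.93: groceries → 0% → $0.00
Granola (1 lb) $8.79: groceries → 0% → $0.00
USB-C hub $73.65: electronics, under $100.00 → 0% → $0.00
Pizza slice $2.69: ready-to-eat food → 9.25% → $0.248825
Ground coffee (12 oz) $18.97: groceries → 0% → $0.00
Greeting card $7.06: everything else → 3.75% → $0.26475
Wall clock $18.08: everything else → 3.75% → $0.678
Unrounded tax sum = $46.206125 → $46.21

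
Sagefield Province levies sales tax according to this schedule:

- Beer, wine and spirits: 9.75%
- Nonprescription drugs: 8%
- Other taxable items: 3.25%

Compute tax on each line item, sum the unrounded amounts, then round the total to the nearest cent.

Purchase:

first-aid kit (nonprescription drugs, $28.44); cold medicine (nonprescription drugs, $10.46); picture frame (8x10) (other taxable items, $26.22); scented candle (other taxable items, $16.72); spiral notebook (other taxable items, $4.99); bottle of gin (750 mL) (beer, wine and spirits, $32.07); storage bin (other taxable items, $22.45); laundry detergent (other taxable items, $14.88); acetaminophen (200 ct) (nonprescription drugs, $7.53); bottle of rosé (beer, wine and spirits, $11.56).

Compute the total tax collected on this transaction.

First-aid kit $28.44: nonprescription drugs → 8% → $2.2752
Cold medicine $10.46: nonprescription drugs → 8% → $0.8368
Picture frame (8x10) $26.22: other taxable items → 3.25% → $0.85215
Scented candle $16.72: other taxable items → 3.25% → $0.5434
Spiral notebook $4.99: other taxable items → 3.25% → $0.162175
Bottle of gin (750 mL) $32.07: beer, wine and spirits → 9.75% → $3.126825
Storage bin $22.45: other taxable items → 3.25% → $0.729625
Laundry detergent $14.88: other taxable items → 3.25% → $0.4836
Acetaminophen (200 ct) $7.53: nonprescription drugs → 8% → $0.6024
Bottle of rosé $11.56: beer, wine and spirits → 9.75% → $1.1271
Unrounded tax sum = $10.739275 → $10.74

$10.74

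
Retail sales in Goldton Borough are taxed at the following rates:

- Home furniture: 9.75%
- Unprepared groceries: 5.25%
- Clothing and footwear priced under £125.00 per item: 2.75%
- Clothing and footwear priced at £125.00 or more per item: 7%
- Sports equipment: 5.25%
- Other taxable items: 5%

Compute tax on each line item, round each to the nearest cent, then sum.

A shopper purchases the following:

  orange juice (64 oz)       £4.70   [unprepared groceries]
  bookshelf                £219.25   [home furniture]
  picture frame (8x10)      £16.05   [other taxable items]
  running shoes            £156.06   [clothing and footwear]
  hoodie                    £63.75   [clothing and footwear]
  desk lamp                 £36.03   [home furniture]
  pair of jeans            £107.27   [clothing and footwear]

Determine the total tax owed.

Orange juice (64 oz) £4.70: unprepared groceries → 5.25% → £0.25
Bookshelf £219.25: home furniture → 9.75% → £21.38
Picture frame (8x10) £16.05: other taxable items → 5% → £0.80
Running shoes £156.06: clothing and footwear, £125.00 or more → 7% → £10.92
Hoodie £63.75: clothing and footwear, under £125.00 → 2.75% → £1.75
Desk lamp £36.03: home furniture → 9.75% → £3.51
Pair of jeans £107.27: clothing and footwear, under £125.00 → 2.75% → £2.95
Total tax = £0.25 + £21.38 + £0.80 + £10.92 + £1.75 + £3.51 + £2.95 = £41.56

£41.56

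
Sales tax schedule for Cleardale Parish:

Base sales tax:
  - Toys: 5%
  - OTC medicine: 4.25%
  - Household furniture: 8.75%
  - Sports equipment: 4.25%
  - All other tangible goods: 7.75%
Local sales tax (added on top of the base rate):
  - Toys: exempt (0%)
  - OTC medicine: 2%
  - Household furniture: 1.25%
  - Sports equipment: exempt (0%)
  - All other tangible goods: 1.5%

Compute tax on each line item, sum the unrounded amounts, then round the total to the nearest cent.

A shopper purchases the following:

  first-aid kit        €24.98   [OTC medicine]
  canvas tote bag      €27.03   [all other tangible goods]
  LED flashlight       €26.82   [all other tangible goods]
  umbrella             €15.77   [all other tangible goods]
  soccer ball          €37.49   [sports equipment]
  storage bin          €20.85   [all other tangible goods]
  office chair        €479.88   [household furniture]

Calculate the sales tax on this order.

€59.51

First-aid kit €24.98: OTC medicine → 4.25% + 2% local = 6.25% → €1.56125
Canvas tote bag €27.03: all other tangible goods → 7.75% + 1.5% local = 9.25% → €2.500275
LED flashlight €26.82: all other tangible goods → 7.75% + 1.5% local = 9.25% → €2.48085
Umbrella €15.77: all other tangible goods → 7.75% + 1.5% local = 9.25% → €1.458725
Soccer ball €37.49: sports equipment → 4.25% + 0% local = 4.25% → €1.593325
Storage bin €20.85: all other tangible goods → 7.75% + 1.5% local = 9.25% → €1.928625
Office chair €479.88: household furniture → 8.75% + 1.25% local = 10% → €47.988
Unrounded tax sum = €59.51105 → €59.51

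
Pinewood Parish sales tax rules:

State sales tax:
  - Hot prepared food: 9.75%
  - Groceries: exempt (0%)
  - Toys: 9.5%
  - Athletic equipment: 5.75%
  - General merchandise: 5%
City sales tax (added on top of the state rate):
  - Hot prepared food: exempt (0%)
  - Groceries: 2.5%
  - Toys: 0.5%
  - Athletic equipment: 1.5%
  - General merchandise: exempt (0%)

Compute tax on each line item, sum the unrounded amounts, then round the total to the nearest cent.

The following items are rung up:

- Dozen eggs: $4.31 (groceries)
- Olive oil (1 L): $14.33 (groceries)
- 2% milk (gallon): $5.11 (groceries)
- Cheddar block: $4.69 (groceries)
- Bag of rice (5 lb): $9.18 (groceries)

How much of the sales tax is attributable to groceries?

$0.94

Dozen eggs $4.31: groceries → 0% + 2.5% city = 2.5% → $0.10775
Olive oil (1 L) $14.33: groceries → 0% + 2.5% city = 2.5% → $0.35825
2% milk (gallon) $5.11: groceries → 0% + 2.5% city = 2.5% → $0.12775
Cheddar block $4.69: groceries → 0% + 2.5% city = 2.5% → $0.11725
Bag of rice (5 lb) $9.18: groceries → 0% + 2.5% city = 2.5% → $0.2295
Tax on groceries: unrounded sum = $0.9405 → $0.94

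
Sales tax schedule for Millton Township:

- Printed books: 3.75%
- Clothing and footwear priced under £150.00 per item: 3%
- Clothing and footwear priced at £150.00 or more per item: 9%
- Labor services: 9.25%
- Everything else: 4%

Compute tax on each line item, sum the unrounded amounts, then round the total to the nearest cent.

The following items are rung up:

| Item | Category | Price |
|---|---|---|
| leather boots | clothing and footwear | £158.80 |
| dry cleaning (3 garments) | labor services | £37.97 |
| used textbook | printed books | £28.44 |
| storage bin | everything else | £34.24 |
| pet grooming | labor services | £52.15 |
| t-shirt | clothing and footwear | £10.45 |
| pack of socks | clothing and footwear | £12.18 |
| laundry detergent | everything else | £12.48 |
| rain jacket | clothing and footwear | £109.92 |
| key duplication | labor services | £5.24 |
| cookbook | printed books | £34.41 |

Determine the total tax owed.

Leather boots £158.80: clothing and footwear, £150.00 or more → 9% → £14.292
Dry cleaning (3 garments) £37.97: labor services → 9.25% → £3.512225
Used textbook £28.44: printed books → 3.75% → £1.0665
Storage bin £34.24: everything else → 4% → £1.3696
Pet grooming £52.15: labor services → 9.25% → £4.823875
T-shirt £10.45: clothing and footwear, under £150.00 → 3% → £0.3135
Pack of socks £12.18: clothing and footwear, under £150.00 → 3% → £0.3654
Laundry detergent £12.48: everything else → 4% → £0.4992
Rain jacket £109.92: clothing and footwear, under £150.00 → 3% → £3.2976
Key duplication £5.24: labor services → 9.25% → £0.4847
Cookbook £34.41: printed books → 3.75% → £1.290375
Unrounded tax sum = £31.314975 → £31.31

£31.31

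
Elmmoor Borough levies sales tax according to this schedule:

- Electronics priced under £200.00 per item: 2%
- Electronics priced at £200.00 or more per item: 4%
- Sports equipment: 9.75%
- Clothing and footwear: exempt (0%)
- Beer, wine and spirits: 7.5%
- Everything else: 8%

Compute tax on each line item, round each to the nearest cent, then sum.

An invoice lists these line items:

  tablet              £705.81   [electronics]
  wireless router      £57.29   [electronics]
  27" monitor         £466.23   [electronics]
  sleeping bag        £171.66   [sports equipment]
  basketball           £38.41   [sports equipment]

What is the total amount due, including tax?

Tablet £705.81: electronics, £200.00 or more → 4% → £28.23
Wireless router £57.29: electronics, under £200.00 → 2% → £1.15
27" monitor £466.23: electronics, £200.00 or more → 4% → £18.65
Sleeping bag £171.66: sports equipment → 9.75% → £16.74
Basketball £38.41: sports equipment → 9.75% → £3.74
Subtotal = £1439.40; tax = £68.51; total due = £1507.91

£1507.91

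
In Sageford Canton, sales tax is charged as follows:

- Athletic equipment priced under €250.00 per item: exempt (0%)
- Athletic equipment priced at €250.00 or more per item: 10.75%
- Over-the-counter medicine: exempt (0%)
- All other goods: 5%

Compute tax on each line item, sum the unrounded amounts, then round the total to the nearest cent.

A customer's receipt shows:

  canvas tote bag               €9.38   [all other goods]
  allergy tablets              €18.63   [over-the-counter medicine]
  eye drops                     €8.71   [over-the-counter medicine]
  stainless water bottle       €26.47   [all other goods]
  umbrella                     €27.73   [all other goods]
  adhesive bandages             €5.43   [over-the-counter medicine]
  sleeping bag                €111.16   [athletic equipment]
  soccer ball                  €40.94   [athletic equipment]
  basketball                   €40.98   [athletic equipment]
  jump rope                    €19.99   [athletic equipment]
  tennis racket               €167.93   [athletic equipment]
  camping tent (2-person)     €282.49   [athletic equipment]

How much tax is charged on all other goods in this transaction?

Canvas tote bag €9.38: all other goods → 5% → €0.469
Stainless water bottle €26.47: all other goods → 5% → €1.3235
Umbrella €27.73: all other goods → 5% → €1.3865
Tax on all other goods: unrounded sum = €3.179 → €3.18

€3.18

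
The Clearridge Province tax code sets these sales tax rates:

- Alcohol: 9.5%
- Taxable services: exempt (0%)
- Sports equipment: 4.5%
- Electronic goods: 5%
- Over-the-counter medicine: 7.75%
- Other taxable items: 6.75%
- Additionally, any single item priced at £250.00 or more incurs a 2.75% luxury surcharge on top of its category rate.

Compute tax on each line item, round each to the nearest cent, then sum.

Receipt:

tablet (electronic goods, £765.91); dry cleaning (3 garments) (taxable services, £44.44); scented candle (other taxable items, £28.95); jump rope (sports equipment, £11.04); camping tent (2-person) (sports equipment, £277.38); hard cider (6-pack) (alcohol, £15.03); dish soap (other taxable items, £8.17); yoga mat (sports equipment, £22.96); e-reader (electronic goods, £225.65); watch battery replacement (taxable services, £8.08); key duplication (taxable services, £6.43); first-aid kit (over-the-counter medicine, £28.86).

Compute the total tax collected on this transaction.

£98.45

Tablet £765.91: electronic goods → 5% + 2.75% surcharge = 7.75% → £59.36
Dry cleaning (3 garments) £44.44: taxable services → 0% → £0.00
Scented candle £28.95: other taxable items → 6.75% → £1.95
Jump rope £11.04: sports equipment → 4.5% → £0.50
Camping tent (2-person) £277.38: sports equipment → 4.5% + 2.75% surcharge = 7.25% → £20.11
Hard cider (6-pack) £15.03: alcohol → 9.5% → £1.43
Dish soap £8.17: other taxable items → 6.75% → £0.55
Yoga mat £22.96: sports equipment → 4.5% → £1.03
E-reader £225.65: electronic goods → 5% → £11.28
Watch battery replacement £8.08: taxable services → 0% → £0.00
Key duplication £6.43: taxable services → 0% → £0.00
First-aid kit £28.86: over-the-counter medicine → 7.75% → £2.24
Total tax = £59.36 + £1.95 + £0.50 + £20.11 + £1.43 + £0.55 + £1.03 + £11.28 + £2.24 = £98.45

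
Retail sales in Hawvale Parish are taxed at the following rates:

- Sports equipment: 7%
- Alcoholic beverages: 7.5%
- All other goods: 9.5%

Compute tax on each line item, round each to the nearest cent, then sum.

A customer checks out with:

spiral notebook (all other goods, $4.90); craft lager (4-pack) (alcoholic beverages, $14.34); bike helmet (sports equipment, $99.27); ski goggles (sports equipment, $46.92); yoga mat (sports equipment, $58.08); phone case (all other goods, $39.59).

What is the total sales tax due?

$19.61

Spiral notebook $4.90: all other goods → 9.5% → $0.47
Craft lager (4-pack) $14.34: alcoholic beverages → 7.5% → $1.08
Bike helmet $99.27: sports equipment → 7% → $6.95
Ski goggles $46.92: sports equipment → 7% → $3.28
Yoga mat $58.08: sports equipment → 7% → $4.07
Phone case $39.59: all other goods → 9.5% → $3.76
Total tax = $0.47 + $1.08 + $6.95 + $3.28 + $4.07 + $3.76 = $19.61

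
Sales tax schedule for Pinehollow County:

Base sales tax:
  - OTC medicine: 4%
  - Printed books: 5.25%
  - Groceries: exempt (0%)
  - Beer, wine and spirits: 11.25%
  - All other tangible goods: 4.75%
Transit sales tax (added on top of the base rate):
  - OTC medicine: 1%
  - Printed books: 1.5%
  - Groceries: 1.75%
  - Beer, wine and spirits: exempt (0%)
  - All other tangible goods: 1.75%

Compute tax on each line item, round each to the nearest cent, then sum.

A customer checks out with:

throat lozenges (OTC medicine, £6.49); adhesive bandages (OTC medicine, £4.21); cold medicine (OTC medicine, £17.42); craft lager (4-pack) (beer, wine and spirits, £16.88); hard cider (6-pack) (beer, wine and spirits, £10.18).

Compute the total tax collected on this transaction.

£4.45

Throat lozenges £6.49: OTC medicine → 4% + 1% transit = 5% → £0.32
Adhesive bandages £4.21: OTC medicine → 4% + 1% transit = 5% → £0.21
Cold medicine £17.42: OTC medicine → 4% + 1% transit = 5% → £0.87
Craft lager (4-pack) £16.88: beer, wine and spirits → 11.25% + 0% transit = 11.25% → £1.90
Hard cider (6-pack) £10.18: beer, wine and spirits → 11.25% + 0% transit = 11.25% → £1.15
Total tax = £0.32 + £0.21 + £0.87 + £1.90 + £1.15 = £4.45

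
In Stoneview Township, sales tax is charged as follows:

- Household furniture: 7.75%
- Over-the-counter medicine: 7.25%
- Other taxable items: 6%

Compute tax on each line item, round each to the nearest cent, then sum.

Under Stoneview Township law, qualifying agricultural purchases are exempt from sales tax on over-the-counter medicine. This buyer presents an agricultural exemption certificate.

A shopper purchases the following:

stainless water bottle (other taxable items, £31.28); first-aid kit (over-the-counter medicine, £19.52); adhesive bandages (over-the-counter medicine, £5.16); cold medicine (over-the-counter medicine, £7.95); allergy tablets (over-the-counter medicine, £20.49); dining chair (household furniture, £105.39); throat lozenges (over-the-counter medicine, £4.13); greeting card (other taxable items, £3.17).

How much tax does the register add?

£10.24

Stainless water bottle £31.28: other taxable items → 6% → £1.88
First-aid kit £19.52: over-the-counter medicine, buyer-exempt → 0% → £0.00
Adhesive bandages £5.16: over-the-counter medicine, buyer-exempt → 0% → £0.00
Cold medicine £7.95: over-the-counter medicine, buyer-exempt → 0% → £0.00
Allergy tablets £20.49: over-the-counter medicine, buyer-exempt → 0% → £0.00
Dining chair £105.39: household furniture → 7.75% → £8.17
Throat lozenges £4.13: over-the-counter medicine, buyer-exempt → 0% → £0.00
Greeting card £3.17: other taxable items → 6% → £0.19
Total tax = £1.88 + £8.17 + £0.19 = £10.24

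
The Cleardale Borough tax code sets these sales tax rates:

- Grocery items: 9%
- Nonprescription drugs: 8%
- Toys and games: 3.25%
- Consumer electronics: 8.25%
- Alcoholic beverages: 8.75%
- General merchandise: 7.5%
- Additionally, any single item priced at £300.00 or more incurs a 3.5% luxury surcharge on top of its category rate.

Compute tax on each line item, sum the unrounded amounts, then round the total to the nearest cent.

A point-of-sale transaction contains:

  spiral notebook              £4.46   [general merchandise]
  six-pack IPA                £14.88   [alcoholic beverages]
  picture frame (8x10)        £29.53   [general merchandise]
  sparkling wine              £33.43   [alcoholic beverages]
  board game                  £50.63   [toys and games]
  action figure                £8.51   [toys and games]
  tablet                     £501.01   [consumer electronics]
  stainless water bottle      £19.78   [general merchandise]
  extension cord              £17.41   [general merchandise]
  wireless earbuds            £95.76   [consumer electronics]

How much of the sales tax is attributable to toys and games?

£1.92

Board game £50.63: toys and games → 3.25% → £1.645475
Action figure £8.51: toys and games → 3.25% → £0.276575
Tax on toys and games: unrounded sum = £1.92205 → £1.92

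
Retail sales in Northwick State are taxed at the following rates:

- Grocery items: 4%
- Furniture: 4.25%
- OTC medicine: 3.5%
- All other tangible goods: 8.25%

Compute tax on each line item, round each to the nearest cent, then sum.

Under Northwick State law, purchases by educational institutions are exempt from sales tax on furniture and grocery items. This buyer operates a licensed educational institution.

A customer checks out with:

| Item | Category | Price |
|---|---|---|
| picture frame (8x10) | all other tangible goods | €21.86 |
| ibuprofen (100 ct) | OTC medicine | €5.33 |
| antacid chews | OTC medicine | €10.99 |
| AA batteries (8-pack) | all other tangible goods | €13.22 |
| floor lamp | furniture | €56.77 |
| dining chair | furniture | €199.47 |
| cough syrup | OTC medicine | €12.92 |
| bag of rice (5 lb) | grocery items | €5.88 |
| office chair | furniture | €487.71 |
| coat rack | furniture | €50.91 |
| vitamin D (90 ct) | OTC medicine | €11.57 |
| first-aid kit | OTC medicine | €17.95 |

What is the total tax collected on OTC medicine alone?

Ibuprofen (100 ct) €5.33: OTC medicine → 3.5% → €0.19
Antacid chews €10.99: OTC medicine → 3.5% → €0.38
Cough syrup €12.92: OTC medicine → 3.5% → €0.45
Vitamin D (90 ct) €11.57: OTC medicine → 3.5% → €0.40
First-aid kit €17.95: OTC medicine → 3.5% → €0.63
Tax on OTC medicine = €0.19 + €0.38 + €0.45 + €0.40 + €0.63 = €2.05

€2.05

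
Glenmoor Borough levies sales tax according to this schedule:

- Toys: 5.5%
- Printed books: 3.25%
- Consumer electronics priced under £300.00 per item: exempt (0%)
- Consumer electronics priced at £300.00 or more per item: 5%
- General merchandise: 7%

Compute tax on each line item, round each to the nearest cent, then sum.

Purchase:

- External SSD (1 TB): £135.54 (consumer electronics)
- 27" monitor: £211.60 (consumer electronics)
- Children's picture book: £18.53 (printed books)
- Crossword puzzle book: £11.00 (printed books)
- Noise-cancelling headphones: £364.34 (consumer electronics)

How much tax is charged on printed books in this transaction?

£0.96

Children's picture book £18.53: printed books → 3.25% → £0.60
Crossword puzzle book £11.00: printed books → 3.25% → £0.36
Tax on printed books = £0.60 + £0.36 = £0.96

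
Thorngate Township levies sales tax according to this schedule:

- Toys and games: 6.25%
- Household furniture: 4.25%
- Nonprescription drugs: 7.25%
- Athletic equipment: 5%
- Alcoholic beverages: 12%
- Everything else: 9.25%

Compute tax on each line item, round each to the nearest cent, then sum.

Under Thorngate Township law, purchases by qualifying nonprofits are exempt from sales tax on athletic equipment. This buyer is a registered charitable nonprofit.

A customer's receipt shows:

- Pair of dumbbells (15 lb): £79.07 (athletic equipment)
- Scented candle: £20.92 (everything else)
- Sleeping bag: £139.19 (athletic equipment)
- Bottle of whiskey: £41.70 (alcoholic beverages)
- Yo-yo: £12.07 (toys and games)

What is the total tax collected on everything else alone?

£1.94

Scented candle £20.92: everything else → 9.25% → £1.94
Tax on everything else = £1.94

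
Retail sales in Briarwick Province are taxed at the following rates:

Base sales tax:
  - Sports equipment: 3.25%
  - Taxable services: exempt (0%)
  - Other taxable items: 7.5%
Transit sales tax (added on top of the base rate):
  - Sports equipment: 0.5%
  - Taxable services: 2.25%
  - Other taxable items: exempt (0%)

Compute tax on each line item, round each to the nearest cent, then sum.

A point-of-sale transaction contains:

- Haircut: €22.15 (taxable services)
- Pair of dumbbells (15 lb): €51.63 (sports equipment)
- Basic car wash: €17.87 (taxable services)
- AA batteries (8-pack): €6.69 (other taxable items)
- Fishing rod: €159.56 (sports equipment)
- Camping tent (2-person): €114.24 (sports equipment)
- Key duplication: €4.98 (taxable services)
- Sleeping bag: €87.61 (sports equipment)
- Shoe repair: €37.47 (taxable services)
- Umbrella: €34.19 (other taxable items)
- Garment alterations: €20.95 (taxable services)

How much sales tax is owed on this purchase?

Haircut €22.15: taxable services → 0% + 2.25% transit = 2.25% → €0.50
Pair of dumbbells (15 lb) €51.63: sports equipment → 3.25% + 0.5% transit = 3.75% → €1.94
Basic car wash €17.87: taxable services → 0% + 2.25% transit = 2.25% → €0.40
AA batteries (8-pack) €6.69: other taxable items → 7.5% + 0% transit = 7.5% → €0.50
Fishing rod €159.56: sports equipment → 3.25% + 0.5% transit = 3.75% → €5.98
Camping tent (2-person) €114.24: sports equipment → 3.25% + 0.5% transit = 3.75% → €4.28
Key duplication €4.98: taxable services → 0% + 2.25% transit = 2.25% → €0.11
Sleeping bag €87.61: sports equipment → 3.25% + 0.5% transit = 3.75% → €3.29
Shoe repair €37.47: taxable services → 0% + 2.25% transit = 2.25% → €0.84
Umbrella €34.19: other taxable items → 7.5% + 0% transit = 7.5% → €2.56
Garment alterations €20.95: taxable services → 0% + 2.25% transit = 2.25% → €0.47
Total tax = €0.50 + €1.94 + €0.40 + €0.50 + €5.98 + €4.28 + €0.11 + €3.29 + €0.84 + €2.56 + €0.47 = €20.87

€20.87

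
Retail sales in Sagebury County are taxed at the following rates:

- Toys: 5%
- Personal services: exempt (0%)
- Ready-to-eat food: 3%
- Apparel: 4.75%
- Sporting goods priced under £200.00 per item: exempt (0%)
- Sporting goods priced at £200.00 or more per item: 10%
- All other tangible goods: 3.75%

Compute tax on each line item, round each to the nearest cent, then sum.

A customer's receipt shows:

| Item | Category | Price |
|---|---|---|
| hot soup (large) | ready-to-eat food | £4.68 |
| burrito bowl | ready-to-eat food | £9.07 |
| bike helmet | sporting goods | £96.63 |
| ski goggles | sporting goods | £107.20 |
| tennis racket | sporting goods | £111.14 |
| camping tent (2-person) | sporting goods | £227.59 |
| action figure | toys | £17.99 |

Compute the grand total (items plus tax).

Hot soup (large) £4.68: ready-to-eat food → 3% → £0.14
Burrito bowl £9.07: ready-to-eat food → 3% → £0.27
Bike helmet £96.63: sporting goods, under £200.00 → 0% → £0.00
Ski goggles £107.20: sporting goods, under £200.00 → 0% → £0.00
Tennis racket £111.14: sporting goods, under £200.00 → 0% → £0.00
Camping tent (2-person) £227.59: sporting goods, £200.00 or more → 10% → £22.76
Action figure £17.99: toys → 5% → £0.90
Subtotal = £574.30; tax = £24.07; total due = £598.37

£598.37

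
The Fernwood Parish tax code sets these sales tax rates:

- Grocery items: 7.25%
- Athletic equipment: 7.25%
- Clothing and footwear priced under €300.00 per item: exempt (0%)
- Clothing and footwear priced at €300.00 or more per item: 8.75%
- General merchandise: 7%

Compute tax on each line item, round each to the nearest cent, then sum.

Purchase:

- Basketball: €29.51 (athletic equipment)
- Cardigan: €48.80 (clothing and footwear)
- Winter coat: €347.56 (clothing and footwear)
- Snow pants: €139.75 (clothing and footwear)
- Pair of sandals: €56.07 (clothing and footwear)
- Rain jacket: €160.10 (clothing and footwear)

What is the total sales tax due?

€32.55

Basketball €29.51: athletic equipment → 7.25% → €2.14
Cardigan €48.80: clothing and footwear, under €300.00 → 0% → €0.00
Winter coat €347.56: clothing and footwear, €300.00 or more → 8.75% → €30.41
Snow pants €139.75: clothing and footwear, under €300.00 → 0% → €0.00
Pair of sandals €56.07: clothing and footwear, under €300.00 → 0% → €0.00
Rain jacket €160.10: clothing and footwear, under €300.00 → 0% → €0.00
Total tax = €2.14 + €30.41 = €32.55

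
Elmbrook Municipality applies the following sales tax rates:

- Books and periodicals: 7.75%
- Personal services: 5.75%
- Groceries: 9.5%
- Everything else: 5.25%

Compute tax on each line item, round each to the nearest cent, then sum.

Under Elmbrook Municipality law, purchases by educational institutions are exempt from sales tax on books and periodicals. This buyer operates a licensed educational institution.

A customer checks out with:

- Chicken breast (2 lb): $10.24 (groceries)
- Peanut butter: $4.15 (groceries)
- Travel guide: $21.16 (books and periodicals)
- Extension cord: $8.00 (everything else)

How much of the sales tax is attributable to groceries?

Chicken breast (2 lb) $10.24: groceries → 9.5% → $0.97
Peanut butter $4.15: groceries → 9.5% → $0.39
Tax on groceries = $0.97 + $0.39 = $1.36

$1.36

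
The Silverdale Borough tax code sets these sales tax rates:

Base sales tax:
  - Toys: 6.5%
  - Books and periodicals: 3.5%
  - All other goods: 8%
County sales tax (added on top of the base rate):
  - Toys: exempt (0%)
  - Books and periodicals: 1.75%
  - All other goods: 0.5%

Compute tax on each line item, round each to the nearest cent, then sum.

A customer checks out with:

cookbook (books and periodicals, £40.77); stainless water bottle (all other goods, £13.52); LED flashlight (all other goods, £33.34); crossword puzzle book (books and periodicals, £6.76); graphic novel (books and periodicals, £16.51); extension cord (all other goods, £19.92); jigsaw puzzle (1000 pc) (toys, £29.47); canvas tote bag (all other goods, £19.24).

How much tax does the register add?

£12.59

Cookbook £40.77: books and periodicals → 3.5% + 1.75% county = 5.25% → £2.14
Stainless water bottle £13.52: all other goods → 8% + 0.5% county = 8.5% → £1.15
LED flashlight £33.34: all other goods → 8% + 0.5% county = 8.5% → £2.83
Crossword puzzle book £6.76: books and periodicals → 3.5% + 1.75% county = 5.25% → £0.35
Graphic novel £16.51: books and periodicals → 3.5% + 1.75% county = 5.25% → £0.87
Extension cord £19.92: all other goods → 8% + 0.5% county = 8.5% → £1.69
Jigsaw puzzle (1000 pc) £29.47: toys → 6.5% + 0% county = 6.5% → £1.92
Canvas tote bag £19.24: all other goods → 8% + 0.5% county = 8.5% → £1.64
Total tax = £2.14 + £1.15 + £2.83 + £0.35 + £0.87 + £1.69 + £1.92 + £1.64 = £12.59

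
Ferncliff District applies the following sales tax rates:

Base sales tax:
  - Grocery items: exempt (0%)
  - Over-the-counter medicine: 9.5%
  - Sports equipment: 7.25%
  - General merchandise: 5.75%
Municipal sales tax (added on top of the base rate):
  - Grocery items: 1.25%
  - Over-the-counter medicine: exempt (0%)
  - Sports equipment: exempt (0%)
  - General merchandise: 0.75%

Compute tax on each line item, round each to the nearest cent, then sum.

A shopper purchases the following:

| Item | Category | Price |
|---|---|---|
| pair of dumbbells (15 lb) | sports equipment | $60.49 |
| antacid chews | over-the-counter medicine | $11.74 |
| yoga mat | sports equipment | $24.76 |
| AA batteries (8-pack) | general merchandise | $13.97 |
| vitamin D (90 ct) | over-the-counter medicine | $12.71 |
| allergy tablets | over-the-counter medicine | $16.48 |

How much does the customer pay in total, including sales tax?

Pair of dumbbells (15 lb) $60.49: sports equipment → 7.25% + 0% municipal = 7.25% → $4.39
Antacid chews $11.74: over-the-counter medicine → 9.5% + 0% municipal = 9.5% → $1.12
Yoga mat $24.76: sports equipment → 7.25% + 0% municipal = 7.25% → $1.80
AA batteries (8-pack) $13.97: general merchandise → 5.75% + 0.75% municipal = 6.5% → $0.91
Vitamin D (90 ct) $12.71: over-the-counter medicine → 9.5% + 0% municipal = 9.5% → $1.21
Allergy tablets $16.48: over-the-counter medicine → 9.5% + 0% municipal = 9.5% → $1.57
Subtotal = $140.15; tax = $11.00; total due = $151.15

$151.15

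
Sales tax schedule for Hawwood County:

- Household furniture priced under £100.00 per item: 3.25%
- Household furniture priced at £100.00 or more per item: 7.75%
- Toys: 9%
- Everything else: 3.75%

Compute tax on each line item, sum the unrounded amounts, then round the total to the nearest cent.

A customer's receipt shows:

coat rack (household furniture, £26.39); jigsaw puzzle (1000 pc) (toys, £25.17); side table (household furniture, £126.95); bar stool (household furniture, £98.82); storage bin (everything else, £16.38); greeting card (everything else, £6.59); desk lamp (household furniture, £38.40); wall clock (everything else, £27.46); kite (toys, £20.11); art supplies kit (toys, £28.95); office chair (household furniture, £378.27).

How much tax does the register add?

Coat rack £26.39: household furniture, under £100.00 → 3.25% → £0.857675
Jigsaw puzzle (1000 pc) £25.17: toys → 9% → £2.2653
Side table £126.95: household furniture, £100.00 or more → 7.75% → £9.838625
Bar stool £98.82: household furniture, under £100.00 → 3.25% → £3.21165
Storage bin £16.38: everything else → 3.75% → £0.61425
Greeting card £6.59: everything else → 3.75% → £0.247125
Desk lamp £38.40: household furniture, under £100.00 → 3.25% → £1.248
Wall clock £27.46: everything else → 3.75% → £1.02975
Kite £20.11: toys → 9% → £1.8099
Art supplies kit £28.95: toys → 9% → £2.6055
Office chair £378.27: household furniture, £100.00 or more → 7.75% → £29.315925
Unrounded tax sum = £53.0437 → £53.04

£53.04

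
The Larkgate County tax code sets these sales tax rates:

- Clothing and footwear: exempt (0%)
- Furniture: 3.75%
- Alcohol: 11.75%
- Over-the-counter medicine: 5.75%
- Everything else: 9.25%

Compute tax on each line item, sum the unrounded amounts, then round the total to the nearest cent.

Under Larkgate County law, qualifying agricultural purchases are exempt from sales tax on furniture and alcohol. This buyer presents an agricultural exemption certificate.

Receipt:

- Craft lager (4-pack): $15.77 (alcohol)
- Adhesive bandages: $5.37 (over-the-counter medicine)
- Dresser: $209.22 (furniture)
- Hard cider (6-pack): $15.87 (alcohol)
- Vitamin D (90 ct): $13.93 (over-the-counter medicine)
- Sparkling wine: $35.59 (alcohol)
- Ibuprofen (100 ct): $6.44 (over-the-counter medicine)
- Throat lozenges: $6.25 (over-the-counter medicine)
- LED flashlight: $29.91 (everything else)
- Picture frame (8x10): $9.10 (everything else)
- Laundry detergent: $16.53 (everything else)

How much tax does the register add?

$6.98

Craft lager (4-pack) $15.77: alcohol, buyer-exempt → 0% → $0.00
Adhesive bandages $5.37: over-the-counter medicine → 5.75% → $0.308775
Dresser $209.22: furniture, buyer-exempt → 0% → $0.00
Hard cider (6-pack) $15.87: alcohol, buyer-exempt → 0% → $0.00
Vitamin D (90 ct) $13.93: over-the-counter medicine → 5.75% → $0.800975
Sparkling wine $35.59: alcohol, buyer-exempt → 0% → $0.00
Ibuprofen (100 ct) $6.44: over-the-counter medicine → 5.75% → $0.3703
Throat lozenges $6.25: over-the-counter medicine → 5.75% → $0.359375
LED flashlight $29.91: everything else → 9.25% → $2.766675
Picture frame (8x10) $9.10: everything else → 9.25% → $0.84175
Laundry detergent $16.53: everything else → 9.25% → $1.529025
Unrounded tax sum = $6.976875 → $6.98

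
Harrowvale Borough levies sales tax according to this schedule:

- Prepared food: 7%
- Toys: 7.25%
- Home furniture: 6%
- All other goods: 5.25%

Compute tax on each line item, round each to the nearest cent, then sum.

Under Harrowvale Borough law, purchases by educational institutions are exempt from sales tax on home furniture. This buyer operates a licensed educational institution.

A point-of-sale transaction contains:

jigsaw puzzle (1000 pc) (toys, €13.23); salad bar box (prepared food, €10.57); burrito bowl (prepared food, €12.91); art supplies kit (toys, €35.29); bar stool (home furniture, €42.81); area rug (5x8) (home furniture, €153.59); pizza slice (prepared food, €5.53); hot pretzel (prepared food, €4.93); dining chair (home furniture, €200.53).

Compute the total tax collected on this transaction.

Jigsaw puzzle (1000 pc) €13.23: toys → 7.25% → €0.96
Salad bar box €10.57: prepared food → 7% → €0.74
Burrito bowl €12.91: prepared food → 7% → €0.90
Art supplies kit €35.29: toys → 7.25% → €2.56
Bar stool €42.81: home furniture, buyer-exempt → 0% → €0.00
Area rug (5x8) €153.59: home furniture, buyer-exempt → 0% → €0.00
Pizza slice €5.53: prepared food → 7% → €0.39
Hot pretzel €4.93: prepared food → 7% → €0.35
Dining chair €200.53: home furniture, buyer-exempt → 0% → €0.00
Total tax = €0.96 + €0.74 + €0.90 + €2.56 + €0.39 + €0.35 = €5.90

€5.90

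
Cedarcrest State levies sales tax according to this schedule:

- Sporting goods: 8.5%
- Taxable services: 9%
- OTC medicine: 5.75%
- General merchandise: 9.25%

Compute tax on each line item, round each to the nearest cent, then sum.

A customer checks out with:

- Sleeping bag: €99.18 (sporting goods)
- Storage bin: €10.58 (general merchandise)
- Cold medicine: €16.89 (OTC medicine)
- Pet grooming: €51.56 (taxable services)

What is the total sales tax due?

€15.02

Sleeping bag €99.18: sporting goods → 8.5% → €8.43
Storage bin €10.58: general merchandise → 9.25% → €0.98
Cold medicine €16.89: OTC medicine → 5.75% → €0.97
Pet grooming €51.56: taxable services → 9% → €4.64
Total tax = €8.43 + €0.98 + €0.97 + €4.64 = €15.02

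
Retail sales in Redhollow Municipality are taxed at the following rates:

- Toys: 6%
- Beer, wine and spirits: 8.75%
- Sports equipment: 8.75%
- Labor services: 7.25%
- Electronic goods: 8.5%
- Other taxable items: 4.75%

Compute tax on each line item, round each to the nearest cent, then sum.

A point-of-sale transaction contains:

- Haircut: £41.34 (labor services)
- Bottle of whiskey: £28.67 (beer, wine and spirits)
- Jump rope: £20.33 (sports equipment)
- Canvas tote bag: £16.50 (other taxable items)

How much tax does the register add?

£8.07

Haircut £41.34: labor services → 7.25% → £3.00
Bottle of whiskey £28.67: beer, wine and spirits → 8.75% → £2.51
Jump rope £20.33: sports equipment → 8.75% → £1.78
Canvas tote bag £16.50: other taxable items → 4.75% → £0.78
Total tax = £3.00 + £2.51 + £1.78 + £0.78 = £8.07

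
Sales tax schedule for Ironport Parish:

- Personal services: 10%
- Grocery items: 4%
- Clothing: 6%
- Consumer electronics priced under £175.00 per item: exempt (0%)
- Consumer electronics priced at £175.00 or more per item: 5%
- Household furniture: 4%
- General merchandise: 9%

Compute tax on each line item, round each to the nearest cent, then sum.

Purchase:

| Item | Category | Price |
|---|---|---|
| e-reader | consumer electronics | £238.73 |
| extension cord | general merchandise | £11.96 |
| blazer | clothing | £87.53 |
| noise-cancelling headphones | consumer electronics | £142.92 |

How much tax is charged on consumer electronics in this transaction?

E-reader £238.73: consumer electronics, £175.00 or more → 5% → £11.94
Noise-cancelling headphones £142.92: consumer electronics, under £175.00 → 0% → £0.00
Tax on consumer electronics = £11.94 + £0.00 = £11.94

£11.94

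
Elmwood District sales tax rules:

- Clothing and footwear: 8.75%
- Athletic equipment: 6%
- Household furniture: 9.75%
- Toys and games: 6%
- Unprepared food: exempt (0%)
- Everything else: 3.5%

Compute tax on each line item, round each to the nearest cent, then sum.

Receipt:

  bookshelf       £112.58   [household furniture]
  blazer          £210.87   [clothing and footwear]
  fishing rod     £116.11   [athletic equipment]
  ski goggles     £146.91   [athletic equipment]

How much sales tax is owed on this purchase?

Bookshelf £112.58: household furniture → 9.75% → £10.98
Blazer £210.87: clothing and footwear → 8.75% → £18.45
Fishing rod £116.11: athletic equipment → 6% → £6.97
Ski goggles £146.91: athletic equipment → 6% → £8.81
Total tax = £10.98 + £18.45 + £6.97 + £8.81 = £45.21

£45.21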